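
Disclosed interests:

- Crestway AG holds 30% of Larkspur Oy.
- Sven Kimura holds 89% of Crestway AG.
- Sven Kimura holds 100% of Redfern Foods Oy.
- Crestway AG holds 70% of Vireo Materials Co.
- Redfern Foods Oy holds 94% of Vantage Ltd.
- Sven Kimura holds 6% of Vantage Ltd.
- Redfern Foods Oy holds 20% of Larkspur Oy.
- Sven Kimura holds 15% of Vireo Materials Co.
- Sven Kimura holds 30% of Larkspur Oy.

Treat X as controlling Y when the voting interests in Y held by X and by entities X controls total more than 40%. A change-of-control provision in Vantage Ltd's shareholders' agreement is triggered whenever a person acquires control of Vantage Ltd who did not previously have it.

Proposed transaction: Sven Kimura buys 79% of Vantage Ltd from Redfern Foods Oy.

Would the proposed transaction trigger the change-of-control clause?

No

The purchase adds only to Sven's holdings (Redfern's stake shrinks), so Sven is the only person who could newly come to control Vantage.
Sven holds 100% of Redfern, so Sven controls Redfern.
Sven and Redfern together hold 6% + 94% = 100% of Vantage, so Sven controls Vantage.
So Sven already controls Vantage before the transaction.
After the purchase, Sven's direct stake in Vantage rises to 6% + 79% = 85%, and Redfern's stake falls to 15%.
Sven controlled Vantage already, so this is not a new person acquiring control; every other person's position is unchanged or reduced.
No new person acquires control, so the clause is not triggered.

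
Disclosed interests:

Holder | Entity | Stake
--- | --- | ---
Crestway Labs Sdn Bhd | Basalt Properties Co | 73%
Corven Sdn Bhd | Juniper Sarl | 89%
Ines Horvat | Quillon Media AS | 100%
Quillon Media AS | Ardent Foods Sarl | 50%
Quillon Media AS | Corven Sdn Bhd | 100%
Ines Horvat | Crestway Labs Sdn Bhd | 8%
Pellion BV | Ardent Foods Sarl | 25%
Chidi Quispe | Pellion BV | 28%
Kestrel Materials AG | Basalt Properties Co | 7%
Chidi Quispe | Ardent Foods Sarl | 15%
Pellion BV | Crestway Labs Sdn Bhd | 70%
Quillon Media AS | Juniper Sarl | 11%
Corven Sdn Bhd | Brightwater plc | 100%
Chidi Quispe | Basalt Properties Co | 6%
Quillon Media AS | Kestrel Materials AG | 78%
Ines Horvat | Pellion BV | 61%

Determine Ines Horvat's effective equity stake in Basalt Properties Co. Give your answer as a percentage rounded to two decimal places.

42.47%

Ines reaches Basalt along 3 paths.
Via Crestway: 8% × 73% = 5.84%.
Via Pellion → Crestway: 61% × 70% × 73% = 31.171%.
Via Quillon → Kestrel: 100% × 78% × 7% = 5.46%.
Total: 5.84% + 31.171% + 5.46% = 42.471%.
Rounded: 42.47%.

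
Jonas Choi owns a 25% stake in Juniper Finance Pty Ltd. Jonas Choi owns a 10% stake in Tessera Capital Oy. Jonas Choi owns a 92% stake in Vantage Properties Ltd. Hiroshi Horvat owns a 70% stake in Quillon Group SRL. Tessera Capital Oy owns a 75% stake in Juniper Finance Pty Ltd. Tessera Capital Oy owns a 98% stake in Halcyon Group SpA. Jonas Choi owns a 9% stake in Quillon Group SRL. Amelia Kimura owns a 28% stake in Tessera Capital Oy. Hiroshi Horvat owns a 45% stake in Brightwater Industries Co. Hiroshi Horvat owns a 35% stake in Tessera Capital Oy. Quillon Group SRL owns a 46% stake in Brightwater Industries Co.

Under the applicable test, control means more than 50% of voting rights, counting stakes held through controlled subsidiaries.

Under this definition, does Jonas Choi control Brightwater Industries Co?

Jonas holds 92% of Vantage, so Jonas controls Vantage.
Neither Jonas nor any entity Jonas controls holds any voting interest in Brightwater.
So Jonas does not control Brightwater.

No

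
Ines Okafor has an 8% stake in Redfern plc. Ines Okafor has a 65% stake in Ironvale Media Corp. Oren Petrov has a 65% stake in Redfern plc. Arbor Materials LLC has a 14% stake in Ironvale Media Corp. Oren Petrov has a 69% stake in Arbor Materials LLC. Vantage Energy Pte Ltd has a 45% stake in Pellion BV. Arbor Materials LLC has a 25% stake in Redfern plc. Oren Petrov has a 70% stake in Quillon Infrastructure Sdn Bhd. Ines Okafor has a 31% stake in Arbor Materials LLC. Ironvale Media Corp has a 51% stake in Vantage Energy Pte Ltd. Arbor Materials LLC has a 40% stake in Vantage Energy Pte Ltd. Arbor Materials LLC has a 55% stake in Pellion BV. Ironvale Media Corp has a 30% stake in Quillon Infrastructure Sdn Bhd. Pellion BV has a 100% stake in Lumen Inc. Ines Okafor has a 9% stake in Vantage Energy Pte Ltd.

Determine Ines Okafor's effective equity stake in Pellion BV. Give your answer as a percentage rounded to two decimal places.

42.59%

Ines reaches Pellion along 5 paths.
Via Vantage: 9% × 45% = 4.05%.
Via Arbor → Vantage: 31% × 40% × 45% = 5.58%.
Via Arbor → Ironvale → Vantage: 31% × 14% × 51% × 45% = 0.99603%.
Via Ironvale → Vantage: 65% × 51% × 45% = 14.9175%.
Via Arbor: 31% × 55% = 17.05%.
Total: 4.05% + 5.58% + 0.99603% + 14.9175% + 17.05% = 42.59353%.
Rounded: 42.59%.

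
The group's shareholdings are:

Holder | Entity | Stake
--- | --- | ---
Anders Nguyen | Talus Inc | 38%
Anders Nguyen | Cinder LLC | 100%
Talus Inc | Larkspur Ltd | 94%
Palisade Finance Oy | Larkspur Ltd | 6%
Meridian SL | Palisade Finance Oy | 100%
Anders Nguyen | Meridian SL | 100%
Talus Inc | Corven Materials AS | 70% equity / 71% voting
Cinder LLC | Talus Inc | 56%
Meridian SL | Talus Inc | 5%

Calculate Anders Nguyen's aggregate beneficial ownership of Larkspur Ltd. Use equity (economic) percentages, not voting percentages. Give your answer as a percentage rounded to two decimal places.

Anders reaches Larkspur along 4 paths.
Via Talus: 38% × 94% = 35.72%.
Via Cinder → Talus: 100% × 56% × 94% = 52.64%.
Via Meridian → Talus: 100% × 5% × 94% = 4.7%.
Via Meridian → Palisade: 100% × 100% × 6% = 6%.
Total: 35.72% + 52.64% + 4.7% + 6% = 99.06%.

99.06%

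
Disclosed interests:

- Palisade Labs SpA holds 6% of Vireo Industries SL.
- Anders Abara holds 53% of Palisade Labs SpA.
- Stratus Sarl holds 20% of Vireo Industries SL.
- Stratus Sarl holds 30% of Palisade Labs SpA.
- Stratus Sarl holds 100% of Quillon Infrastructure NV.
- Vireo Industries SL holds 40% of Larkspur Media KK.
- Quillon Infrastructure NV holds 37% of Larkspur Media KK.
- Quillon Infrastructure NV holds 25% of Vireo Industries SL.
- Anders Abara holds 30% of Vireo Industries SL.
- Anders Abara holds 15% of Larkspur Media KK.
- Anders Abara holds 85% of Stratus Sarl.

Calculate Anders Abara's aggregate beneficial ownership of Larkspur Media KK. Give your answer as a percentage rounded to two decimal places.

75.63%

Anders reaches Larkspur along 7 paths.
Via Stratus → Quillon → Vireo: 85% × 100% × 25% × 40% = 8.5%.
Via Stratus → Vireo: 85% × 20% × 40% = 6.8%.
Via Vireo: 30% × 40% = 12%.
Via Stratus → Palisade → Vireo: 85% × 30% × 6% × 40% = 0.612%.
Via Palisade → Vireo: 53% × 6% × 40% = 1.272%.
Via Stratus → Quillon: 85% × 100% × 37% = 31.45%.
Direct stake: 15% = 15%.
Total: 8.5% + 6.8% + 12% + 0.612% + 1.272% + 31.45% + 15% = 75.634%.
Rounded: 75.63%.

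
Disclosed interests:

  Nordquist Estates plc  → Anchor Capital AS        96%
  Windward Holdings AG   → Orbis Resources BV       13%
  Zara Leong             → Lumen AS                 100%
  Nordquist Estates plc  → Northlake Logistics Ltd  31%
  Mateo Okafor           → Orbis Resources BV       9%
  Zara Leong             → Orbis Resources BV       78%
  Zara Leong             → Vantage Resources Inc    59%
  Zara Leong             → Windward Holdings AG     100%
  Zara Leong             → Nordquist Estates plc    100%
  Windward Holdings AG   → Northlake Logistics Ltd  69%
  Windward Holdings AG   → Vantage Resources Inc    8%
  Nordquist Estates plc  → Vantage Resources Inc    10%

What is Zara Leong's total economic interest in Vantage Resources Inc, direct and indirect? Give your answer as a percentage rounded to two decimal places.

Zara reaches Vantage along 3 paths.
Via Nordquist: 100% × 10% = 10%.
Via Windward: 100% × 8% = 8%.
Direct stake: 59% = 59%.
Total: 10% + 8% + 59% = 77%.
Rounded: 77.00%.

77.00%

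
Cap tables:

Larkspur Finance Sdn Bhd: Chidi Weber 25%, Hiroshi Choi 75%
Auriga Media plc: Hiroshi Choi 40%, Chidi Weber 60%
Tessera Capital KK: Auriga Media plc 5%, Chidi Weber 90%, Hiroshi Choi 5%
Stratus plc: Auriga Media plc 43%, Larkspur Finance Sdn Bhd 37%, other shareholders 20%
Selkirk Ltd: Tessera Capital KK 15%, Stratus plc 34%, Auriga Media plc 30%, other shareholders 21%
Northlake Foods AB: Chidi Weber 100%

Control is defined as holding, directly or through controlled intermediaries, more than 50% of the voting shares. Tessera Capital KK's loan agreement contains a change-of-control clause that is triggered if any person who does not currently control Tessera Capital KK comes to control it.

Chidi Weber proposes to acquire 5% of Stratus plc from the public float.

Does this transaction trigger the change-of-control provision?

No

The purchase changes only Chidi's holdings, so Chidi is the only person who could newly come to control Tessera.
Chidi holds 60% of Auriga, so Chidi controls Auriga.
Auriga and Chidi together hold 5% + 90% = 95% of Tessera, so Chidi controls Tessera.
So Chidi already controls Tessera before the transaction.
After the purchase, Chidi holds 5% of Stratus directly.
Chidi controlled Tessera already, so this is not a new person acquiring control; every other person's position is unchanged or reduced.
No new person acquires control, so the clause is not triggered.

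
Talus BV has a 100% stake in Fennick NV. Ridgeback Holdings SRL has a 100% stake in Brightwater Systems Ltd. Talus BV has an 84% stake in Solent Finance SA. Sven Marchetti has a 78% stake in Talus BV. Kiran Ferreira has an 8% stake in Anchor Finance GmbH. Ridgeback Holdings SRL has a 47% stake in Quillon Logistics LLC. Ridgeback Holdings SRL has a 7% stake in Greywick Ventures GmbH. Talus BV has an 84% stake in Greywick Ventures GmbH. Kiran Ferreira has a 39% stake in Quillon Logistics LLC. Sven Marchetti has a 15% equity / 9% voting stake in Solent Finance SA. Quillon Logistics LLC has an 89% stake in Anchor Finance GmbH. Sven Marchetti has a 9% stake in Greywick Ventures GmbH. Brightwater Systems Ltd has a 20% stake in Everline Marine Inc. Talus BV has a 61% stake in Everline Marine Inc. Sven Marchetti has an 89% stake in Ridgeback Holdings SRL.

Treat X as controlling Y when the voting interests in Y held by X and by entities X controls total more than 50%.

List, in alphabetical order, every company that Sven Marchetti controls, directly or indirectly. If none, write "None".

Brightwater Systems Ltd, Everline Marine Inc, Fennick NV, Greywick Ventures GmbH, Ridgeback Holdings SRL, Solent Finance SA, Talus BV

Sven holds 89% of Ridgeback, so Sven controls Ridgeback.
Sven holds 78% of Talus, so Sven controls Talus.
Talus and Sven together hold 84% + 9% = 93% of Solent, so Sven controls Solent.
Talus and Ridgeback and Sven together hold 84% + 7% + 9% = 100% of Greywick, so Sven controls Greywick.
Ridgeback holds 100% of Brightwater, so Sven controls Brightwater.
Talus holds 100% of Fennick, so Sven controls Fennick.
Talus and Brightwater together hold 61% + 20% = 81% of Everline, so Sven controls Everline.
No other company's threshold is met.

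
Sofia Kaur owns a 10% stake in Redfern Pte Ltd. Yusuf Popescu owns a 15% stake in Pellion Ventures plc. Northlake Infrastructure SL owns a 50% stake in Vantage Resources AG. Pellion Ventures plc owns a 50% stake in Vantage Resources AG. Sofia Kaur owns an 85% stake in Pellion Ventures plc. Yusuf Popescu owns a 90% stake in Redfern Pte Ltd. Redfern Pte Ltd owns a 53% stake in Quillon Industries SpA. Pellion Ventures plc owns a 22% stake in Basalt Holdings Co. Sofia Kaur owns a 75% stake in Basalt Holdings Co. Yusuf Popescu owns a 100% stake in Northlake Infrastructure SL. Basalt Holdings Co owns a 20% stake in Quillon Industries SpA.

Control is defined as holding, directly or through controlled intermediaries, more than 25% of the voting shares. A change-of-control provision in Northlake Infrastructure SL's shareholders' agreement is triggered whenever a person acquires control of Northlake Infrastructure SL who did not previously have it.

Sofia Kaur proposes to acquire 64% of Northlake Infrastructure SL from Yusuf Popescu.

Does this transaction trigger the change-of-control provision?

The purchase adds only to Sofia's holdings (Yusuf's stake shrinks), so Sofia is the only person who could newly come to control Northlake.
Sofia holds 85% of Pellion, so Sofia controls Pellion.
Pellion and Sofia together hold 22% + 75% = 97% of Basalt, so Sofia controls Basalt.
Pellion holds 50% of Vantage, so Sofia controls Vantage.
Neither Sofia nor any entity Sofia controls holds any voting interest in Northlake.
So before the transaction, Sofia does not control Northlake.
After the purchase, Sofia holds 64% of Northlake directly, and Yusuf's stake falls to 36%.
Sofia holds 64% of Northlake, so Sofia controls Northlake.
Sofia did not control Northlake before and does after, so the clause is triggered.

Yes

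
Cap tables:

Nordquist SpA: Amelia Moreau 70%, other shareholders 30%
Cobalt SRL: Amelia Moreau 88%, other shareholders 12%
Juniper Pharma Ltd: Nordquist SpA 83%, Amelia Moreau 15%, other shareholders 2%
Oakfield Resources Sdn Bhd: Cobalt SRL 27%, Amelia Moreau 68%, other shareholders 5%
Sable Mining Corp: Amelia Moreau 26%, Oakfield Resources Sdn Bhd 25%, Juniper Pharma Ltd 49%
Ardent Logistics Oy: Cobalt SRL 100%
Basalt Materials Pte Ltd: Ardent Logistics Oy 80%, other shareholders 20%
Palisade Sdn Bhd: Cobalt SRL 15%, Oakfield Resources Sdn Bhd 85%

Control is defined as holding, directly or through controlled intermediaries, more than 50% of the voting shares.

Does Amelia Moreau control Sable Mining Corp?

Yes

Amelia holds 70% of Nordquist, so Amelia controls Nordquist.
Nordquist and Amelia together hold 83% + 15% = 98% of Juniper, so Amelia controls Juniper.
Amelia holds 88% of Cobalt, so Amelia controls Cobalt.
Cobalt and Amelia together hold 27% + 68% = 95% of Oakfield, so Amelia controls Oakfield.
Amelia and Oakfield and Juniper together hold 26% + 25% + 49% = 100% of Sable, so Amelia controls Sable.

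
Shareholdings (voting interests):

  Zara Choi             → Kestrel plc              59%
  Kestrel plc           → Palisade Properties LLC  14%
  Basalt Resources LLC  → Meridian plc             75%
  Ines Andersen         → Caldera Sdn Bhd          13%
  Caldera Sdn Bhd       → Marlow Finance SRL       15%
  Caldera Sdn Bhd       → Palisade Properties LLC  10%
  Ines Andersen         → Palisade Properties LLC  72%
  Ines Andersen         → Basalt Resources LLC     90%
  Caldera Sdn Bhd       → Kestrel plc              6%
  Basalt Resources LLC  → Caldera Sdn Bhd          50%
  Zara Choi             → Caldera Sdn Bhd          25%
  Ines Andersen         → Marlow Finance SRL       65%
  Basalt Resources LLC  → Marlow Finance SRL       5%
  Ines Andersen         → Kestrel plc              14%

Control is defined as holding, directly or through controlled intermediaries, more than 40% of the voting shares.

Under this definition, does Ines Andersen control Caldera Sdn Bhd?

Ines holds 90% of Basalt, so Ines controls Basalt.
Ines and Basalt together hold 13% + 50% = 63% of Caldera, so Ines controls Caldera.

Yes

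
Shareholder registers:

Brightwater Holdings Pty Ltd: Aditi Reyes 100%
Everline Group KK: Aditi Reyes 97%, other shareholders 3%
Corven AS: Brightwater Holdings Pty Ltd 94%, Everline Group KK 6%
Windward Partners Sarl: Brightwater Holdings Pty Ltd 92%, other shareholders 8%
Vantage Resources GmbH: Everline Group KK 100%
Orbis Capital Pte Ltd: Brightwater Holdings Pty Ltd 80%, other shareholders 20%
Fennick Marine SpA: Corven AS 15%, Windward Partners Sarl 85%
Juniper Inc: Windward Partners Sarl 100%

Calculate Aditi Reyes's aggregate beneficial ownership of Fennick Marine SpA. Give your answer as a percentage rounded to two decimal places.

93.17%

Aditi reaches Fennick along 3 paths.
Via Brightwater → Corven: 100% × 94% × 15% = 14.1%.
Via Everline → Corven: 97% × 6% × 15% = 0.873%.
Via Brightwater → Windward: 100% × 92% × 85% = 78.2%.
Total: 14.1% + 0.873% + 78.2% = 93.173%.
Rounded: 93.17%.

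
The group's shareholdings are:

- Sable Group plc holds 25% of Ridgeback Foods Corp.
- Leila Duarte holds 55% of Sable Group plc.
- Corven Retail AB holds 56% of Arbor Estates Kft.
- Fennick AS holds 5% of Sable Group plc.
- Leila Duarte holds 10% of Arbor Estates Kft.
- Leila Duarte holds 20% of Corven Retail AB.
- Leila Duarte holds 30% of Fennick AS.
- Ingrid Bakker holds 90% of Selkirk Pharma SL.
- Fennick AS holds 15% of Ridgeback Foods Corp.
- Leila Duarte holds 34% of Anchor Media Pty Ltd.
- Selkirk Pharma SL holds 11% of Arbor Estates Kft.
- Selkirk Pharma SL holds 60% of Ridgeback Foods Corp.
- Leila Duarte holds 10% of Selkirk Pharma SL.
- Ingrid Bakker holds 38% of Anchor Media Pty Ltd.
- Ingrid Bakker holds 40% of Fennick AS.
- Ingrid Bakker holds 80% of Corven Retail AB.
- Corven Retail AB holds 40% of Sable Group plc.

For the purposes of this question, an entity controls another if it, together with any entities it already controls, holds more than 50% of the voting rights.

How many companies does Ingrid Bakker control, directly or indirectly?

Ingrid holds 80% of Corven, so Ingrid controls Corven.
Ingrid holds 90% of Selkirk, so Ingrid controls Selkirk.
Selkirk holds 60% of Ridgeback, so Ingrid controls Ridgeback.
Selkirk and Corven together hold 11% + 56% = 67% of Arbor, so Ingrid controls Arbor.
No other company's threshold is met.
Ingrid controls 4 companies.

4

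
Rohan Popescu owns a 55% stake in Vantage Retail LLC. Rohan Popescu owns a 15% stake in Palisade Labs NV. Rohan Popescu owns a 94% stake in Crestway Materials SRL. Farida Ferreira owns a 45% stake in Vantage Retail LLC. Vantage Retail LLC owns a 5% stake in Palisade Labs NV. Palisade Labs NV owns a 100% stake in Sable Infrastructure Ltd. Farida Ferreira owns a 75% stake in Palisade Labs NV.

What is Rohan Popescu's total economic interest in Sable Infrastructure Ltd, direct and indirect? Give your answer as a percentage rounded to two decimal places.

Rohan reaches Sable along 2 paths.
Via Palisade: 15% × 100% = 15%.
Via Vantage → Palisade: 55% × 5% × 100% = 2.75%.
Total: 15% + 2.75% = 17.75%.

17.75%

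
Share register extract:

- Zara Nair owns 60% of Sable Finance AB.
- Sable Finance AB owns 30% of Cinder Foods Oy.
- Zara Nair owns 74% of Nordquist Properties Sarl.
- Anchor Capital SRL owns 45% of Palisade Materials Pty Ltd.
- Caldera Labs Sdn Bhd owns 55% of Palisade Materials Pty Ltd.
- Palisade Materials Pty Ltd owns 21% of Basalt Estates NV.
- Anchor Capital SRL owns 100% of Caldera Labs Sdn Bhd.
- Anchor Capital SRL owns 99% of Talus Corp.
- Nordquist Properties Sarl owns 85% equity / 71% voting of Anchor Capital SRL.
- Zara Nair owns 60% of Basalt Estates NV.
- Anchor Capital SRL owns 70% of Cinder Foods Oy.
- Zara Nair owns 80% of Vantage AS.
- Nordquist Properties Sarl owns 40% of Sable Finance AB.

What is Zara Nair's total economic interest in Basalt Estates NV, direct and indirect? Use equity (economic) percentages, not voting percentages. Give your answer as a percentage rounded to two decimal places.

Zara reaches Basalt along 3 paths.
Via Nordquist → Anchor → Palisade: 74% × 85% × 45% × 21% = 5.94405%.
Via Nordquist → Anchor → Caldera → Palisade: 74% × 85% × 100% × 55% × 21% = 7.26495%.
Direct stake: 60% = 60%.
Total: 5.94405% + 7.26495% + 60% = 73.209%.
Rounded: 73.21%.

73.21%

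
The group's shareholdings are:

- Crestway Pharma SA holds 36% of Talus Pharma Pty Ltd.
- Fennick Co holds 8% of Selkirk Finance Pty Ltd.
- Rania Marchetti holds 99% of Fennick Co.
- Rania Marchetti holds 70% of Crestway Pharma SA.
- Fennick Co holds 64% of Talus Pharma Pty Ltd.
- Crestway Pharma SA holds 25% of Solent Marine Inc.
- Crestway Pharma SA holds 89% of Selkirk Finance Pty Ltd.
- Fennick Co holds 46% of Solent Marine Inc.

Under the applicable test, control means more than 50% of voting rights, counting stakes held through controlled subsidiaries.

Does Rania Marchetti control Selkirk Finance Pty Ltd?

Rania holds 70% of Crestway, so Rania controls Crestway.
Rania holds 99% of Fennick, so Rania controls Fennick.
Fennick and Crestway together hold 8% + 89% = 97% of Selkirk, so Rania controls Selkirk.

Yes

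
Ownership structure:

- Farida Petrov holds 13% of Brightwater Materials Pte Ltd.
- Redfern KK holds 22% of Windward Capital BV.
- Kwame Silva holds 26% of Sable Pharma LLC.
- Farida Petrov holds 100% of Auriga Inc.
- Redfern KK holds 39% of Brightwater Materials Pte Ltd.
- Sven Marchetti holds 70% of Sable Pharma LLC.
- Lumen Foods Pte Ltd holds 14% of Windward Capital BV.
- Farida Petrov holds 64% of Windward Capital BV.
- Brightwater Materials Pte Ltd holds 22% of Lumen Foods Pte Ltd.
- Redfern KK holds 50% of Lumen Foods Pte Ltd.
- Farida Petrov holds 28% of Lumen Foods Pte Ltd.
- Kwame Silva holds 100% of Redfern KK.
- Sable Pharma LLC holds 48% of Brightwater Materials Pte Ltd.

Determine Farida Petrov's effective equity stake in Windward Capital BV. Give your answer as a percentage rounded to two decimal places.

Farida reaches Windward along 3 paths.
Direct stake: 64% = 64%.
Via Brightwater → Lumen: 13% × 22% × 14% = 0.4004%.
Via Lumen: 28% × 14% = 3.92%.
Total: 64% + 0.4004% + 3.92% = 68.3204%.
Rounded: 68.32%.

68.32%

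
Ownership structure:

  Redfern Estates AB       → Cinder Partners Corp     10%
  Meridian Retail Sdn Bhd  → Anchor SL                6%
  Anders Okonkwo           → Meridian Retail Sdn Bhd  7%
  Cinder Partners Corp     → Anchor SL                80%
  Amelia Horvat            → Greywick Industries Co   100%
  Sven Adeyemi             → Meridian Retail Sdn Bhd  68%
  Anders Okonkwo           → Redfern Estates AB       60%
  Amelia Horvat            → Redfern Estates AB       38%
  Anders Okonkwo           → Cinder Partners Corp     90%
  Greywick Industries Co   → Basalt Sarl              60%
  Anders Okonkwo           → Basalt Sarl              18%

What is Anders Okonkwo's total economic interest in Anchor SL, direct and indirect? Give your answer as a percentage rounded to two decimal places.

77.22%

Anders reaches Anchor along 3 paths.
Via Meridian: 7% × 6% = 0.42%.
Via Cinder: 90% × 80% = 72%.
Via Redfern → Cinder: 60% × 10% × 80% = 4.8%.
Total: 0.42% + 72% + 4.8% = 77.22%.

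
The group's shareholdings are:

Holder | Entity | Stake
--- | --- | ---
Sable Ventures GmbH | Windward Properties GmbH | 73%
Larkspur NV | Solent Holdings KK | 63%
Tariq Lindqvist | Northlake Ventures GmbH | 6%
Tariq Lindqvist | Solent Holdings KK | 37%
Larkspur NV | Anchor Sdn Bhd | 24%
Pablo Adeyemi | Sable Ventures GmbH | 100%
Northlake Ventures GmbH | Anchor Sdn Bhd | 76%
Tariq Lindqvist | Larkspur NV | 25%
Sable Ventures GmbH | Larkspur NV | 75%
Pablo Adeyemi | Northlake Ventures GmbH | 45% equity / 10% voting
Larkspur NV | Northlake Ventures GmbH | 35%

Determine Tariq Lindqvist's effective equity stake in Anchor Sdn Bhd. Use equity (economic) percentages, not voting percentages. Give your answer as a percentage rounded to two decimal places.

17.21%

Tariq reaches Anchor along 3 paths.
Via Northlake: 6% × 76% = 4.56%.
Via Larkspur → Northlake: 25% × 35% × 76% = 6.65%.
Via Larkspur: 25% × 24% = 6%.
Total: 4.56% + 6.65% + 6% = 17.21%.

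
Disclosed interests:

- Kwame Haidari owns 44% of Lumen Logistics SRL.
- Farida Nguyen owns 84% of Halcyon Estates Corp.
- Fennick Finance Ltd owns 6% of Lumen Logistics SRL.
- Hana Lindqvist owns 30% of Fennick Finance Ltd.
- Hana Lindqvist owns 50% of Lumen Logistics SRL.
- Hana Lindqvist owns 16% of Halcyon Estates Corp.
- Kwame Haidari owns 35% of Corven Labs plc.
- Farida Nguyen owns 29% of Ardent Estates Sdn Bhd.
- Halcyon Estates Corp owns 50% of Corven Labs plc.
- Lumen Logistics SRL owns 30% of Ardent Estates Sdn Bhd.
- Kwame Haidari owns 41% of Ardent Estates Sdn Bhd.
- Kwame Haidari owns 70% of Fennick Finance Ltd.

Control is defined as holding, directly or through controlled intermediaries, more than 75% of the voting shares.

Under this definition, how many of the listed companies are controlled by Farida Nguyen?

Farida holds 84% of Halcyon, so Farida controls Halcyon.
No other company's threshold is met.
Farida controls 1 company.

1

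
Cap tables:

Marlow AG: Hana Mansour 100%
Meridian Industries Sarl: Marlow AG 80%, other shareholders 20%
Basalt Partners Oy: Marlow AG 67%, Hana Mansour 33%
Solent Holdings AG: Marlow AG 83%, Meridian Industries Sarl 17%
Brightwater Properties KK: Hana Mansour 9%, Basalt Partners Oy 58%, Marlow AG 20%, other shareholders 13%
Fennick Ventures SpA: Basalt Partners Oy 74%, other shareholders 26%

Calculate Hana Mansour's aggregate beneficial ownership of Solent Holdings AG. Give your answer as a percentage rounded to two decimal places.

Hana reaches Solent along 2 paths.
Via Marlow: 100% × 83% = 83%.
Via Marlow → Meridian: 100% × 80% × 17% = 13.6%.
Total: 83% + 13.6% = 96.6%.
Rounded: 96.60%.

96.60%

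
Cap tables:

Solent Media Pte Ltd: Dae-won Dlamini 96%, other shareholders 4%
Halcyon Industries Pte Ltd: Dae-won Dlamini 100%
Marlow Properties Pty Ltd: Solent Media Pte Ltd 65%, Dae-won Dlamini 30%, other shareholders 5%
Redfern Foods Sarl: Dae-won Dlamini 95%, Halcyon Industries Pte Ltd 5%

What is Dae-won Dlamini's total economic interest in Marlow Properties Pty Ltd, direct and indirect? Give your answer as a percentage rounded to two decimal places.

92.40%

Dae-won reaches Marlow along 2 paths.
Via Solent: 96% × 65% = 62.4%.
Direct stake: 30% = 30%.
Total: 62.4% + 30% = 92.4%.
Rounded: 92.40%.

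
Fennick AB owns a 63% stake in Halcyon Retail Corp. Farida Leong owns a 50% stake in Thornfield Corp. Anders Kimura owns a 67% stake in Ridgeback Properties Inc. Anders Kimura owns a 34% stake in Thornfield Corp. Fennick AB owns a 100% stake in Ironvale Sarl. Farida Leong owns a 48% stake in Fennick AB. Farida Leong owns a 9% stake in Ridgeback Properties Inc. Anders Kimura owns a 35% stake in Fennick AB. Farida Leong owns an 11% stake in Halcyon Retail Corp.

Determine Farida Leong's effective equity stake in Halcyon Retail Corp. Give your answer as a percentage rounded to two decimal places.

41.24%

Farida reaches Halcyon along 2 paths.
Via Fennick: 48% × 63% = 30.24%.
Direct stake: 11% = 11%.
Total: 30.24% + 11% = 41.24%.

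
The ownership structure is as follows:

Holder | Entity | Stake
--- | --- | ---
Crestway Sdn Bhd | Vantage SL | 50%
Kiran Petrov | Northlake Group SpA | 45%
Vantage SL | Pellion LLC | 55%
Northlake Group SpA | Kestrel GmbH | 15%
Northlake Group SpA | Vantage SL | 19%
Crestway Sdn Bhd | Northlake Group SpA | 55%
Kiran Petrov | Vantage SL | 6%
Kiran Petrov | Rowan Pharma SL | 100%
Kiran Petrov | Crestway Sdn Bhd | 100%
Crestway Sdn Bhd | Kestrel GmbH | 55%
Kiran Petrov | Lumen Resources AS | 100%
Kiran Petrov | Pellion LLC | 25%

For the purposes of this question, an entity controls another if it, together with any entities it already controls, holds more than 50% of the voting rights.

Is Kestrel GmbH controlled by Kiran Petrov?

Kiran holds 100% of Crestway, so Kiran controls Crestway.
Kiran and Crestway together hold 45% + 55% = 100% of Northlake, so Kiran controls Northlake.
Crestway and Northlake together hold 55% + 15% = 70% of Kestrel, so Kiran controls Kestrel.

Yes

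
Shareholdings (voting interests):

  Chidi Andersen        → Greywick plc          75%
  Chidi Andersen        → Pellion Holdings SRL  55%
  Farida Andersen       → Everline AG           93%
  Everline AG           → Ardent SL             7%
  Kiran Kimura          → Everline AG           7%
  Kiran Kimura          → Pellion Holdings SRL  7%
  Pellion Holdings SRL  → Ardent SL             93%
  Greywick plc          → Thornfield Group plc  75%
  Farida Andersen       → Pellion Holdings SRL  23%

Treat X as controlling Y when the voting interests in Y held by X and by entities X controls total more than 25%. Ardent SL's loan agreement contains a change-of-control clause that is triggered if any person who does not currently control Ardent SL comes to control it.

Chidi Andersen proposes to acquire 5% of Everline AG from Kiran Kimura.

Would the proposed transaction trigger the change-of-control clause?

No

The purchase adds only to Chidi's holdings (Kiran's stake shrinks), so Chidi is the only person who could newly come to control Ardent.
Chidi holds 55% of Pellion, so Chidi controls Pellion.
Pellion holds 93% of Ardent, so Chidi controls Ardent.
So Chidi already controls Ardent before the transaction.
After the purchase, Chidi holds 5% of Everline directly, and Kiran's stake falls to 2%.
Chidi controlled Ardent already, so this is not a new person acquiring control; every other person's position is unchanged or reduced.
No new person acquires control, so the clause is not triggered.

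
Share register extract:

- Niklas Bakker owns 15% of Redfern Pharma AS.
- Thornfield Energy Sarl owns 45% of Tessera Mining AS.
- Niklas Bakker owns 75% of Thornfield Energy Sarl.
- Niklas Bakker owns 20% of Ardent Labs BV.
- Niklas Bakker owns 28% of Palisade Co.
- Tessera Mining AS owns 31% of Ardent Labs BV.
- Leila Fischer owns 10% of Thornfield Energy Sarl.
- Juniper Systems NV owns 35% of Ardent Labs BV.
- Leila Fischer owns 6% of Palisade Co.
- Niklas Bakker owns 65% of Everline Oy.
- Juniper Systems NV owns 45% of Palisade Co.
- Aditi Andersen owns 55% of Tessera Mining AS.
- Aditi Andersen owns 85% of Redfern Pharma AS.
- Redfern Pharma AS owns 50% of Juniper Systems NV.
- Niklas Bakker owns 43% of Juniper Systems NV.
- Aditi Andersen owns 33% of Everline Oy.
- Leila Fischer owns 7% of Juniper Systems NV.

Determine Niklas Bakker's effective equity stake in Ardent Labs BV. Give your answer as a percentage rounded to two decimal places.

Niklas reaches Ardent along 4 paths.
Via Thornfield → Tessera: 75% × 45% × 31% = 10.4625%.
Via Redfern → Juniper: 15% × 50% × 35% = 2.625%.
Via Juniper: 43% × 35% = 15.05%.
Direct stake: 20% = 20%.
Total: 10.4625% + 2.625% + 15.05% + 20% = 48.1375%.
Rounded: 48.14%.

48.14%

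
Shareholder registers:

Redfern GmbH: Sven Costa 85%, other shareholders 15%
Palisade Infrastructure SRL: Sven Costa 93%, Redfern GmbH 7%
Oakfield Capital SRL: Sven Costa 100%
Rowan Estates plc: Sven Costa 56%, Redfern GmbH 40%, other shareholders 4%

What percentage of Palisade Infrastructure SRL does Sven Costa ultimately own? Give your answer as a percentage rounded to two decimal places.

98.95%

Sven reaches Palisade along 2 paths.
Direct stake: 93% = 93%.
Via Redfern: 85% × 7% = 5.95%.
Total: 93% + 5.95% = 98.95%.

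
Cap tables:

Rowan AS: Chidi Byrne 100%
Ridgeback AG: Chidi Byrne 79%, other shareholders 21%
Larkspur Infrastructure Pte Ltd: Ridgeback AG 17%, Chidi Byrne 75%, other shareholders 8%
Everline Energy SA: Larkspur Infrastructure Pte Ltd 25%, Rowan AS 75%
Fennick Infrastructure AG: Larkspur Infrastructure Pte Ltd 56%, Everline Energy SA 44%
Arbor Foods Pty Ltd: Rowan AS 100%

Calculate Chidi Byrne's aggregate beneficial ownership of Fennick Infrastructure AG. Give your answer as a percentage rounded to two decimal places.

92.25%

Chidi reaches Fennick along 5 paths.
Via Ridgeback → Larkspur: 79% × 17% × 56% = 7.5208%.
Via Larkspur: 75% × 56% = 42%.
Via Ridgeback → Larkspur → Everline: 79% × 17% × 25% × 44% = 1.4773%.
Via Larkspur → Everline: 75% × 25% × 44% = 8.25%.
Via Rowan → Everline: 100% × 75% × 44% = 33%.
Total: 7.5208% + 42% + 1.4773% + 8.25% + 33% = 92.2481%.
Rounded: 92.25%.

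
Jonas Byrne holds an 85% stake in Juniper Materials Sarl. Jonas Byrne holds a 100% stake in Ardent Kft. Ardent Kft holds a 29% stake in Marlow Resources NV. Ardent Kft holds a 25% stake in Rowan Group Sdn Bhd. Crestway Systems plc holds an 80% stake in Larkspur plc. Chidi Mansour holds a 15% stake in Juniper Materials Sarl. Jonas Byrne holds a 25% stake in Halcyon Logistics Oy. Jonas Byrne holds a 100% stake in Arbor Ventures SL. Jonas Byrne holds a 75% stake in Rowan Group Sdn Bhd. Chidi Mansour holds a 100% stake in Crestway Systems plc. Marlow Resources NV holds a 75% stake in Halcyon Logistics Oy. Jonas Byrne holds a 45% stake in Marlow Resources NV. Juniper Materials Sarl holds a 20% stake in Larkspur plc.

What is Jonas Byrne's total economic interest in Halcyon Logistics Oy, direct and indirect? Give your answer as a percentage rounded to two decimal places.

Jonas reaches Halcyon along 3 paths.
Via Marlow: 45% × 75% = 33.75%.
Via Ardent → Marlow: 100% × 29% × 75% = 21.75%.
Direct stake: 25% = 25%.
Total: 33.75% + 21.75% + 25% = 80.5%.
Rounded: 80.50%.

80.50%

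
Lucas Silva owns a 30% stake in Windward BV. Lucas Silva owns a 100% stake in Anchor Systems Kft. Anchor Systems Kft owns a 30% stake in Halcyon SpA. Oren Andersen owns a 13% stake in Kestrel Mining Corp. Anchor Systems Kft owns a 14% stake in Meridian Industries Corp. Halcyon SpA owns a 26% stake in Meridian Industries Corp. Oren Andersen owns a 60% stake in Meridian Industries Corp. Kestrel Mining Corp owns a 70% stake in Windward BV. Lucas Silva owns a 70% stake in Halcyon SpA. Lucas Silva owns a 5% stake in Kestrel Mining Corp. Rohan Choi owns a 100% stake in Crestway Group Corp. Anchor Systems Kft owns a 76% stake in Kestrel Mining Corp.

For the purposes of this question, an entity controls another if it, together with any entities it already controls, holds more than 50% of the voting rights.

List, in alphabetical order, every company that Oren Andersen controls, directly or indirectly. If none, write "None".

Meridian Industries Corp

Oren holds 60% of Meridian, so Oren controls Meridian.
No other company's threshold is met.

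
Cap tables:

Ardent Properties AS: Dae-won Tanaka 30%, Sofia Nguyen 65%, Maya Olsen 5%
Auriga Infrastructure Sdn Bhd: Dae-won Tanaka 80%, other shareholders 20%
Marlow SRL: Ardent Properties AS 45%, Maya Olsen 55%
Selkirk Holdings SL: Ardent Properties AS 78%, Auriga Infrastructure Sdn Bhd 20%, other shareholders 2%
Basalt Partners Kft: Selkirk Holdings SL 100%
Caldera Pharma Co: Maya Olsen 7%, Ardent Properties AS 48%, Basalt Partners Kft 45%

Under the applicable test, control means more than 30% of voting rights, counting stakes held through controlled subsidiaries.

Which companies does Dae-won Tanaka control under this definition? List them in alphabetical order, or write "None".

Dae-won holds 80% of Auriga, so Dae-won controls Auriga.
No other company's threshold is met.

Auriga Infrastructure Sdn Bhd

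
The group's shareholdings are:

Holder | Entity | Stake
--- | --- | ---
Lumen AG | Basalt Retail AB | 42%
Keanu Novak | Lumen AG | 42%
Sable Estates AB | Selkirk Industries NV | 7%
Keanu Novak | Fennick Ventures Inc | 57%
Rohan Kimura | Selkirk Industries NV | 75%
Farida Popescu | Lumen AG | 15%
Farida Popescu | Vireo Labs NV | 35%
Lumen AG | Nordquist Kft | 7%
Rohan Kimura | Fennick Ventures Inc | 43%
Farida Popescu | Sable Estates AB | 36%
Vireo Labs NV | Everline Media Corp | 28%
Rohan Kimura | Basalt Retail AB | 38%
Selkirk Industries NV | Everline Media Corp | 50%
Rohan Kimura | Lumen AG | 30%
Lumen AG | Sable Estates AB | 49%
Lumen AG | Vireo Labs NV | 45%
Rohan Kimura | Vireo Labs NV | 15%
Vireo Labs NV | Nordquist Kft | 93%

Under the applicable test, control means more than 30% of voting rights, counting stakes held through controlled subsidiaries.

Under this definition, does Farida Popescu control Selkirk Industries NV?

No

Farida holds 35% of Vireo, so Farida controls Vireo.
Farida holds 36% of Sable, so Farida controls Sable.
Vireo holds 93% of Nordquist, so Farida controls Nordquist.
In Selkirk, Farida's side holds only 7%, not > 30%.
So Farida does not control Selkirk.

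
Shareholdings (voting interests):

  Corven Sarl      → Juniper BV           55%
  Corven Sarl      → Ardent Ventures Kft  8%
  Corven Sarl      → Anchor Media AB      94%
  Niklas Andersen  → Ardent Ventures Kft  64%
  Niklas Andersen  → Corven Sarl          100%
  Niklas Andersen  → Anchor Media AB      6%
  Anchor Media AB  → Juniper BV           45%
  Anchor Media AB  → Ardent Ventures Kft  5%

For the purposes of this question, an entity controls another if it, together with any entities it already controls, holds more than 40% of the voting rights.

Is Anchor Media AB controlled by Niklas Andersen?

Niklas holds 100% of Corven, so Niklas controls Corven.
Corven and Niklas together hold 94% + 6% = 100% of Anchor, so Niklas controls Anchor.

Yes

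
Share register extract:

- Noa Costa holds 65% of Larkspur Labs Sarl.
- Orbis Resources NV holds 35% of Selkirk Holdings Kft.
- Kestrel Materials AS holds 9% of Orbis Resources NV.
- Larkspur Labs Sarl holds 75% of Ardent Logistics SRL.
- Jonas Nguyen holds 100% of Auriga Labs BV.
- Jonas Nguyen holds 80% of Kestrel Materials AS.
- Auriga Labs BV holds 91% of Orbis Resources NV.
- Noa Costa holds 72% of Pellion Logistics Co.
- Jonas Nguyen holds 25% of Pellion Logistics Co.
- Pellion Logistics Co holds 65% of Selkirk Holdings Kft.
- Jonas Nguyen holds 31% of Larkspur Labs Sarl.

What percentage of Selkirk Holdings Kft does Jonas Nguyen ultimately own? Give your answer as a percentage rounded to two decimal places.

Jonas reaches Selkirk along 3 paths.
Via Auriga → Orbis: 100% × 91% × 35% = 31.85%.
Via Kestrel → Orbis: 80% × 9% × 35% = 2.52%.
Via Pellion: 25% × 65% = 16.25%.
Total: 31.85% + 2.52% + 16.25% = 50.62%.

50.62%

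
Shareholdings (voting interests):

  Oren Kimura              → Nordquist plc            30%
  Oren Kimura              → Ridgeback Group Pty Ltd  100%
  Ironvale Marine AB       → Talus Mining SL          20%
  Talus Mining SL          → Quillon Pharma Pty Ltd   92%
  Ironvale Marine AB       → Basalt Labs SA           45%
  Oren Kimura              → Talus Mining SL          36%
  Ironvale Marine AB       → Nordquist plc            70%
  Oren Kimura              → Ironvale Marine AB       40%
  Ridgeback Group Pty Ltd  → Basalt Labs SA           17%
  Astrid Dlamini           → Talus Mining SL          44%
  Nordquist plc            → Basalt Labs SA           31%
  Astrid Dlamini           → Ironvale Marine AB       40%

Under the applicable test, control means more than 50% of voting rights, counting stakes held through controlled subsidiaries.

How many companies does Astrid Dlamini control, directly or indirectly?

Astrid's largest direct stake is 44% in Talus, which does not meet the threshold.
Astrid controls 0 companies.

0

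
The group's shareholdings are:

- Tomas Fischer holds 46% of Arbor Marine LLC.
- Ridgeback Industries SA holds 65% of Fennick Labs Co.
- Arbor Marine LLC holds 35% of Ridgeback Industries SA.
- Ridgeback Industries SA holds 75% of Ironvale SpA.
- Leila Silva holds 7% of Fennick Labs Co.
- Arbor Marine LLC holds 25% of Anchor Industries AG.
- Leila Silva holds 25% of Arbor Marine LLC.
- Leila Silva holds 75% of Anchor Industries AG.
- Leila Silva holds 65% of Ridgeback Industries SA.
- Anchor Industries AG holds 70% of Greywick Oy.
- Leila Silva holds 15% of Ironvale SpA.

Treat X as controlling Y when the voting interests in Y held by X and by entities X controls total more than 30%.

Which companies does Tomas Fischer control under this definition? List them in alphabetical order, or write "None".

Arbor Marine LLC, Fennick Labs Co, Ironvale SpA, Ridgeback Industries SA

Tomas holds 46% of Arbor, so Tomas controls Arbor.
Arbor holds 35% of Ridgeback, so Tomas controls Ridgeback.
Ridgeback holds 75% of Ironvale, so Tomas controls Ironvale.
Ridgeback holds 65% of Fennick, so Tomas controls Fennick.
No other company's threshold is met.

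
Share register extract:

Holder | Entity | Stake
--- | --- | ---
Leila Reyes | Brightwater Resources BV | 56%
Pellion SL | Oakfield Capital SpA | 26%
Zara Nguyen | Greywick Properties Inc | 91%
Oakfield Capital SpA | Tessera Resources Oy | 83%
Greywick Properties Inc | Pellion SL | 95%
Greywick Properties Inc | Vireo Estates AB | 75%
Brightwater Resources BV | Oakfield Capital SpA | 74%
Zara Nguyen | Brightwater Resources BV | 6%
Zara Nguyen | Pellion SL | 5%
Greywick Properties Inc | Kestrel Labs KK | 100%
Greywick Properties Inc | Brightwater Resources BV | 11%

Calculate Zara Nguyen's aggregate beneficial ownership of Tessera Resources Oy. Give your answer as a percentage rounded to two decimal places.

Zara reaches Tessera along 4 paths.
Via Brightwater → Oakfield: 6% × 74% × 83% = 3.6852%.
Via Greywick → Brightwater → Oakfield: 91% × 11% × 74% × 83% = 6.148142%.
Via Pellion → Oakfield: 5% × 26% × 83% = 1.079%.
Via Greywick → Pellion → Oakfield: 91% × 95% × 26% × 83% = 18.65591%.
Total: 3.6852% + 6.148142% + 1.079% + 18.65591% = 29.568252%.
Rounded: 29.57%.

29.57%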